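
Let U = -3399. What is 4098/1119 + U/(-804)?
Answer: 788697/99964 ≈ 7.8898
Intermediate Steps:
4098/1119 + U/(-804) = 4098/1119 - 3399/(-804) = 4098*(1/1119) - 3399*(-1/804) = 1366/373 + 1133/268 = 788697/99964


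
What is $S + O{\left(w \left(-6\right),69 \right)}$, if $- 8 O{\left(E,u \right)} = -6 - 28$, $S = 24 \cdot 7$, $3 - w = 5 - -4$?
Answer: $\frac{689}{4} \approx 172.25$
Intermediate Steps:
$w = -6$ ($w = 3 - \left(5 - -4\right) = 3 - \left(5 + 4\right) = 3 - 9 = -6$)
$S = 168$
$O{\left(E,u \right)} = \frac{17}{4}$ ($O{\left(E,u \right)} = - \frac{-6 - 28}{8} = \left(- \frac{1}{8}\right) \left(-34\right) = \frac{17}{4}$)
$S + O{\left(w \left(-6\right),69 \right)} = 168 + \frac{17}{4} = \frac{689}{4}$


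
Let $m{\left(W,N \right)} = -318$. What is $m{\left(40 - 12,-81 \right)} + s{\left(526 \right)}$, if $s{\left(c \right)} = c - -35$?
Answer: $243$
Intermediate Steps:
$s{\left(c \right)} = 35 + c$ ($s{\left(c \right)} = c + 35 = 35 + c$)
$m{\left(40 - 12,-81 \right)} + s{\left(526 \right)} = -318 + \left(35 + 526\right) = -318 + 561 = 243$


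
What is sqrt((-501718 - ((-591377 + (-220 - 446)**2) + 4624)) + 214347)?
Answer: I*sqrt(144174) ≈ 379.7*I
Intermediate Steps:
sqrt((-501718 - ((-591377 + (-220 - 446)**2) + 4624)) + 214347) = sqrt((-501718 - ((-591377 + (-666)**2) + 4624)) + 214347) = sqrt((-501718 - ((-591377 + 443556) + 4624)) + 214347) = sqrt((-501718 - (-147821 + 4624)) + 214347) = sqrt((-501718 - 1*(-143197)) + 214347) = sqrt((-501718 + 143197) + 214347) = sqrt(-358521 + 214347) = sqrt(-144174) = I*sqrt(144174)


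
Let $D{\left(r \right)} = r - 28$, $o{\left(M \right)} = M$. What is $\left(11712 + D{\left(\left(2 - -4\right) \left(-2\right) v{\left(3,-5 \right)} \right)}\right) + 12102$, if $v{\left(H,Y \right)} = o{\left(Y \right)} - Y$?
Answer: $23786$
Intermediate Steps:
$v{\left(H,Y \right)} = 0$ ($v{\left(H,Y \right)} = Y - Y = 0$)
$D{\left(r \right)} = -28 + r$
$\left(11712 + D{\left(\left(2 - -4\right) \left(-2\right) v{\left(3,-5 \right)} \right)}\right) + 12102 = \left(11712 - \left(28 - \left(2 - -4\right) \left(-2\right) 0\right)\right) + 12102 = \left(11712 - \left(28 - \left(2 + 4\right) \left(-2\right) 0\right)\right) + 12102 = \left(11712 - \left(28 - 6 \left(-2\right) 0\right)\right) + 12102 = \left(11712 - 28\right) + 12102 = 11684 + 12102 = 23786$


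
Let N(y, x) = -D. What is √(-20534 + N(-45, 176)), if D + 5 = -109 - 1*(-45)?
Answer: I*√20465 ≈ 143.06*I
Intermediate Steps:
D = -69 (D = -5 + (-109 - 1*(-45)) = -5 + (-109 + 45) = -5 - 64 = -69)
N(y, x) = 69 (N(y, x) = -1*(-69) = 69)
√(-20534 + N(-45, 176)) = √(-20534 + 69) = √(-20465) = I*√20465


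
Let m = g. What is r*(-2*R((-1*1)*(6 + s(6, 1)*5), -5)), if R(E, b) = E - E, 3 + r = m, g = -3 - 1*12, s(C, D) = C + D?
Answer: 0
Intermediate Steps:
g = -15 (g = -3 - 12 = -15)
m = -15
r = -18 (r = -3 - 15 = -18)
R(E, b) = 0
r*(-2*R((-1*1)*(6 + s(6, 1)*5), -5)) = -(-36)*0 = -18*0 = 0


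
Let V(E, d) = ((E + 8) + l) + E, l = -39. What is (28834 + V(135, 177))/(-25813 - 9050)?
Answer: -9691/11621 ≈ -0.83392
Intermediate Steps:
V(E, d) = -31 + 2*E (V(E, d) = ((E + 8) - 39) + E = ((8 + E) - 39) + E = (-31 + E) + E = -31 + 2*E)
(28834 + V(135, 177))/(-25813 - 9050) = (28834 + (-31 + 2*135))/(-25813 - 9050) = (28834 + (-31 + 270))/(-34863) = (28834 + 239)*(-1/34863) = 29073*(-1/34863) = -9691/11621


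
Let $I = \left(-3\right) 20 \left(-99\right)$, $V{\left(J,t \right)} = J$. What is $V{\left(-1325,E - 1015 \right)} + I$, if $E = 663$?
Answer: $4615$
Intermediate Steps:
$I = 5940$ ($I = \left(-60\right) \left(-99\right) = 5940$)
$V{\left(-1325,E - 1015 \right)} + I = -1325 + 5940 = 4615$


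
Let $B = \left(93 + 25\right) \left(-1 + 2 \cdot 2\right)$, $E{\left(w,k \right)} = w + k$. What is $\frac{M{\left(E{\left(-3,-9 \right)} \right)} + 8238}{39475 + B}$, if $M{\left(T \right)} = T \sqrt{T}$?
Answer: $\frac{8238}{39829} - \frac{24 i \sqrt{3}}{39829} \approx 0.20683 - 0.0010437 i$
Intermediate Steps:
$E{\left(w,k \right)} = k + w$
$M{\left(T \right)} = T^{\frac{3}{2}}$
$B = 354$ ($B = 118 \left(-1 + 4\right) = 118 \cdot 3 = 354$)
$\frac{M{\left(E{\left(-3,-9 \right)} \right)} + 8238}{39475 + B} = \frac{\left(-9 - 3\right)^{\frac{3}{2}} + 8238}{39475 + 354} = \frac{\left(-12\right)^{\frac{3}{2}} + 8238}{39829} = \left(- 24 i \sqrt{3} + 8238\right) \frac{1}{39829} = \left(8238 - 24 i \sqrt{3}\right) \frac{1}{39829} = \frac{8238}{39829} - \frac{24 i \sqrt{3}}{39829}$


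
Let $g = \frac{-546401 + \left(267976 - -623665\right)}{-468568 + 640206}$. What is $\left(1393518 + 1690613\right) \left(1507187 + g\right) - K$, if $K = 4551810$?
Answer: $\frac{398917933058593873}{85819} \approx 4.6484 \cdot 10^{12}$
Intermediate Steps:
$g = \frac{172620}{85819}$ ($g = \frac{-546401 + \left(267976 + 623665\right)}{171638} = \left(-546401 + 891641\right) \frac{1}{171638} = 345240 \cdot \frac{1}{171638} = \frac{172620}{85819} \approx 2.0114$)
$\left(1393518 + 1690613\right) \left(1507187 + g\right) - K = \left(1393518 + 1690613\right) \left(1507187 + \frac{172620}{85819}\right) - 4551810 = 3084131 \cdot \frac{129345453773}{85819} - 4551810 = \frac{398918323690376263}{85819} - 4551810 = \frac{398917933058593873}{85819}$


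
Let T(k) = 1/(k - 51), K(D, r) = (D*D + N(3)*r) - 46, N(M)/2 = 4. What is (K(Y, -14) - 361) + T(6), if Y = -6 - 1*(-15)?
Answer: -19711/45 ≈ -438.02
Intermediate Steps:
N(M) = 8 (N(M) = 2*4 = 8)
Y = 9 (Y = -6 + 15 = 9)
K(D, r) = -46 + D**2 + 8*r (K(D, r) = (D*D + 8*r) - 46 = (D**2 + 8*r) - 46 = -46 + D**2 + 8*r)
T(k) = 1/(-51 + k)
(K(Y, -14) - 361) + T(6) = ((-46 + 9**2 + 8*(-14)) - 361) + 1/(-51 + 6) = ((-46 + 81 - 112) - 361) + 1/(-45) = (-77 - 361) - 1/45 = -438 - 1/45 = -19711/45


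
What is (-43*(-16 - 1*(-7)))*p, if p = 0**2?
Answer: 0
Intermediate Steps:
p = 0
(-43*(-16 - 1*(-7)))*p = -43*(-16 - 1*(-7))*0 = -43*(-16 + 7)*0 = -43*(-9)*0 = 387*0 = 0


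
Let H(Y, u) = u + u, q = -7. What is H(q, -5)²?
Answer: 100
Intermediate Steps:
H(Y, u) = 2*u
H(q, -5)² = (2*(-5))² = (-10)² = 100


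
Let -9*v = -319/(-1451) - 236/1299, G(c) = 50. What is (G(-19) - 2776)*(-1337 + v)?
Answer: 61826933856412/16963641 ≈ 3.6447e+6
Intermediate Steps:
v = -71945/16963641 (v = -(-319/(-1451) - 236/1299)/9 = -(-319*(-1/1451) - 236*1/1299)/9 = -(319/1451 - 236/1299)/9 = -⅑*71945/1884849 = -71945/16963641 ≈ -0.0042411)
(G(-19) - 2776)*(-1337 + v) = (50 - 2776)*(-1337 - 71945/16963641) = -2726*(-22680459962/16963641) = 61826933856412/16963641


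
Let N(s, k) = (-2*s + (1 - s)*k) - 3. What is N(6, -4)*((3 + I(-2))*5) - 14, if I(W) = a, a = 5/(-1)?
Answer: -64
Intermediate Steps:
a = -5 (a = 5*(-1) = -5)
I(W) = -5
N(s, k) = -3 - 2*s + k*(1 - s) (N(s, k) = (-2*s + k*(1 - s)) - 3 = -3 - 2*s + k*(1 - s))
N(6, -4)*((3 + I(-2))*5) - 14 = (-3 - 4 - 2*6 - 1*(-4)*6)*((3 - 5)*5) - 14 = (-3 - 4 - 12 + 24)*(-2*5) - 14 = 5*(-10) - 14 = -50 - 14 = -64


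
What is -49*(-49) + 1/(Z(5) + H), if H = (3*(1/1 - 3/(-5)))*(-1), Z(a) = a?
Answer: 2406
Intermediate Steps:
H = -24/5 (H = (3*(1*1 - 3*(-1/5)))*(-1) = (3*(1 + 3/5))*(-1) = (3*(8/5))*(-1) = (24/5)*(-1) = -24/5 ≈ -4.8000)
-49*(-49) + 1/(Z(5) + H) = -49*(-49) + 1/(5 - 24/5) = 2401 + 1/(1/5) = 2401 + 5 = 2406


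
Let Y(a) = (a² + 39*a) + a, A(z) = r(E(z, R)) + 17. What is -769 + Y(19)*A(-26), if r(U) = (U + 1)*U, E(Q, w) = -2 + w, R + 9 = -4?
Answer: 253698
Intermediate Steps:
R = -13 (R = -9 - 4 = -13)
r(U) = U*(1 + U) (r(U) = (1 + U)*U = U*(1 + U))
A(z) = 227 (A(z) = (-2 - 13)*(1 + (-2 - 13)) + 17 = -15*(1 - 15) + 17 = -15*(-14) + 17 = 210 + 17 = 227)
Y(a) = a² + 40*a
-769 + Y(19)*A(-26) = -769 + (19*(40 + 19))*227 = -769 + (19*59)*227 = -769 + 1121*227 = -769 + 254467 = 253698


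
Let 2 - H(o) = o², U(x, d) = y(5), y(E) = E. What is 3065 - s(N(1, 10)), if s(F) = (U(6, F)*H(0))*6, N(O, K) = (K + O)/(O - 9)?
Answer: 3005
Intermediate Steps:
U(x, d) = 5
N(O, K) = (K + O)/(-9 + O)
H(o) = 2 - o²
s(F) = 60 (s(F) = (5*(2 - 1*0²))*6 = (5*(2 - 1*0))*6 = (5*(2 + 0))*6 = (5*2)*6 = 10*6 = 60)
3065 - s(N(1, 10)) = 3065 - 1*60 = 3065 - 60 = 3005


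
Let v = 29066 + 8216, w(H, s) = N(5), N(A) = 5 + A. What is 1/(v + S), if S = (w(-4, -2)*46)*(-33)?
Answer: 1/22102 ≈ 4.5245e-5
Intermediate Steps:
w(H, s) = 10 (w(H, s) = 5 + 5 = 10)
S = -15180 (S = (10*46)*(-33) = 460*(-33) = -15180)
v = 37282
1/(v + S) = 1/(37282 - 15180) = 1/22102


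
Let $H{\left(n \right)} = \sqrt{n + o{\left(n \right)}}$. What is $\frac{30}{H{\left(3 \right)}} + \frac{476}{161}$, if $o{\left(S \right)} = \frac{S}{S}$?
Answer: $\frac{413}{23} \approx 17.957$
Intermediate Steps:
$o{\left(S \right)} = 1$
$H{\left(n \right)} = \sqrt{1 + n}$ ($H{\left(n \right)} = \sqrt{n + 1} = \sqrt{1 + n}$)
$\frac{30}{H{\left(3 \right)}} + \frac{476}{161} = \frac{30}{\sqrt{1 + 3}} + \frac{476}{161} = \frac{30}{\sqrt{4}} + 476 \cdot \frac{1}{161} = \frac{30}{2} + \frac{68}{23} = 30 \cdot \frac{1}{2} + \frac{68}{23} = 15 + \frac{68}{23} = \frac{413}{23}$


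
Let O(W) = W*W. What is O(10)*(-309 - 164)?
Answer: -47300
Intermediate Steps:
O(W) = W²
O(10)*(-309 - 164) = 10²*(-309 - 164) = 100*(-473) = -47300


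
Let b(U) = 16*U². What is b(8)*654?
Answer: 669696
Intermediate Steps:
b(8)*654 = (16*8²)*654 = (16*64)*654 = 1024*654 = 669696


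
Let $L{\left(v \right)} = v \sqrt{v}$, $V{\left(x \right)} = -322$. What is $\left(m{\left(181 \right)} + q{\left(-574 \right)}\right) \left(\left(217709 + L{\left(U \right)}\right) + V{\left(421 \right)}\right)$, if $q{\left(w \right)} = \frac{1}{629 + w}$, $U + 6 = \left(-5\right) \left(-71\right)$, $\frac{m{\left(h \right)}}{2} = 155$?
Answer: $\frac{3706665737}{55} + \frac{5950799 \sqrt{349}}{55} \approx 6.9415 \cdot 10^{7}$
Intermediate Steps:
$m{\left(h \right)} = 310$ ($m{\left(h \right)} = 2 \cdot 155 = 310$)
$U = 349$ ($U = -6 - -355 = -6 + 355 = 349$)
$L{\left(v \right)} = v^{\frac{3}{2}}$
$\left(m{\left(181 \right)} + q{\left(-574 \right)}\right) \left(\left(217709 + L{\left(U \right)}\right) + V{\left(421 \right)}\right) = \left(310 + \frac{1}{629 - 574}\right) \left(\left(217709 + 349^{\frac{3}{2}}\right) - 322\right) = \left(310 + \frac{1}{55}\right) \left(\left(217709 + 349 \sqrt{349}\right) - 322\right) = \left(310 + \frac{1}{55}\right) \left(217387 + 349 \sqrt{349}\right) = \frac{17051 \left(217387 + 349 \sqrt{349}\right)}{55} = \frac{3706665737}{55} + \frac{5950799 \sqrt{349}}{55}$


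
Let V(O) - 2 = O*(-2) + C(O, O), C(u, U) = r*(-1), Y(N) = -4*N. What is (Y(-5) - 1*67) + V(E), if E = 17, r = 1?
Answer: -80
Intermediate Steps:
C(u, U) = -1 (C(u, U) = 1*(-1) = -1)
V(O) = 1 - 2*O (V(O) = 2 + (O*(-2) - 1) = 2 + (-2*O - 1) = 2 + (-1 - 2*O) = 1 - 2*O)
(Y(-5) - 1*67) + V(E) = (-4*(-5) - 1*67) + (1 - 2*17) = (20 - 67) + (1 - 34) = -47 - 33 = -80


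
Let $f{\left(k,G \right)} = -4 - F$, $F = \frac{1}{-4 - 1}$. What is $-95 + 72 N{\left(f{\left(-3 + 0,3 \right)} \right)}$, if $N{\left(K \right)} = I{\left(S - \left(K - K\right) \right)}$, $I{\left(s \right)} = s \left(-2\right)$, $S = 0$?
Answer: $-95$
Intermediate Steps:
$F = - \frac{1}{5}$ ($F = \frac{1}{-5} = - \frac{1}{5} \approx -0.2$)
$f{\left(k,G \right)} = - \frac{19}{5}$ ($f{\left(k,G \right)} = -4 - - \frac{1}{5} = -4 + \frac{1}{5} = - \frac{19}{5}$)
$I{\left(s \right)} = - 2 s$
$N{\left(K \right)} = 0$ ($N{\left(K \right)} = - 2 \left(0 - \left(K - K\right)\right) = - 2 \left(0 - 0\right) = - 2 \left(0 + 0\right) = \left(-2\right) 0 = 0$)
$-95 + 72 N{\left(f{\left(-3 + 0,3 \right)} \right)} = -95 + 72 \cdot 0 = -95 + 0 = -95$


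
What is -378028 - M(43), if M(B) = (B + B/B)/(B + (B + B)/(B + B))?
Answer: -378029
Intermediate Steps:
M(B) = 1 (M(B) = (B + 1)/(B + (2*B)/((2*B))) = (1 + B)/(B + (2*B)*(1/(2*B))) = (1 + B)/(B + 1) = (1 + B)/(1 + B) = 1)
-378028 - M(43) = -378028 - 1*1 = -378028 - 1 = -378029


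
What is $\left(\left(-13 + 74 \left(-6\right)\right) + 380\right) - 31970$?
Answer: $-32047$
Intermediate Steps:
$\left(\left(-13 + 74 \left(-6\right)\right) + 380\right) - 31970 = \left(\left(-13 - 444\right) + 380\right) - 31970 = \left(-457 + 380\right) - 31970 = -77 - 31970 = -32047$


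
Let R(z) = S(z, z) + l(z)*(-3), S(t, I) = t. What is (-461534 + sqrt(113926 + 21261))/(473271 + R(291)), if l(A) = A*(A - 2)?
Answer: -461534/221265 + sqrt(135187)/221265 ≈ -2.0842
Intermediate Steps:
l(A) = A*(-2 + A)
R(z) = z - 3*z*(-2 + z) (R(z) = z + (z*(-2 + z))*(-3) = z - 3*z*(-2 + z))
(-461534 + sqrt(113926 + 21261))/(473271 + R(291)) = (-461534 + sqrt(113926 + 21261))/(473271 + 291*(7 - 3*291)) = (-461534 + sqrt(135187))/(473271 + 291*(7 - 873)) = (-461534 + sqrt(135187))/(473271 + 291*(-866)) = (-461534 + sqrt(135187))/(473271 - 252006) = (-461534 + sqrt(135187))/221265 = (-461534 + sqrt(135187))*(1/221265) = -461534/221265 + sqrt(135187)/221265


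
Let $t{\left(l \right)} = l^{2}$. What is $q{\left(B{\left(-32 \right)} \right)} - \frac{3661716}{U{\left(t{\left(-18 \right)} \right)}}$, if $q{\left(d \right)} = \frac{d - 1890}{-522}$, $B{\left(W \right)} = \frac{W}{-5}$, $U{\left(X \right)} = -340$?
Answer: $\frac{239007022}{22185} \approx 10773.0$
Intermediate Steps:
$B{\left(W \right)} = - \frac{W}{5}$ ($B{\left(W \right)} = W \left(- \frac{1}{5}\right) = - \frac{W}{5}$)
$q{\left(d \right)} = \frac{105}{29} - \frac{d}{522}$ ($q{\left(d \right)} = - \frac{-1890 + d}{522} = \frac{105}{29} - \frac{d}{522}$)
$q{\left(B{\left(-32 \right)} \right)} - \frac{3661716}{U{\left(t{\left(-18 \right)} \right)}} = \left(\frac{105}{29} - \frac{\left(- \frac{1}{5}\right) \left(-32\right)}{522}\right) - \frac{3661716}{-340} = \left(\frac{105}{29} - \frac{16}{1305}\right) - - \frac{915429}{85} = \left(\frac{105}{29} - \frac{16}{1305}\right) + \frac{915429}{85} = \frac{4709}{1305} + \frac{915429}{85} = \frac{239007022}{22185}$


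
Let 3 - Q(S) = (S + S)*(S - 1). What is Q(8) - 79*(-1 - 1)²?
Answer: -425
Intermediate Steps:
Q(S) = 3 - 2*S*(-1 + S) (Q(S) = 3 - (S + S)*(S - 1) = 3 - 2*S*(-1 + S))
Q(8) - 79*(-1 - 1)² = (3 - 2*8² + 2*8) - 79*(-1 - 1)² = (3 - 2*64 + 16) - 79*(-2)² = (3 - 128 + 16) - 79*4 = -109 - 316 = -425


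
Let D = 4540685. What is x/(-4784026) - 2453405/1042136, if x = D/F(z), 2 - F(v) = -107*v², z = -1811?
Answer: -2059460482065143587065/874799679006010345432 ≈ -2.3542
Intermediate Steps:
F(v) = 2 + 107*v² (F(v) = 2 - (-107)*v² = 2 + 107*v²)
x = 4540685/350930149 (x = 4540685/(2 + 107*(-1811)²) = 4540685/(2 + 107*3279721) = 4540685/(2 + 350930147) = 4540685/350930149 ≈ 0.012939)
x/(-4784026) - 2453405/1042136 = (4540685/350930149)/(-4784026) - 2453405/1042136 = (4540685/350930149)*(-1/4784026) - 2453405*1/1042136 = -4540685/1678858956999874 - 2453405/1042136 = -2059460482065143587065/874799679006010345432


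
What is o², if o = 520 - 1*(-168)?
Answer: 473344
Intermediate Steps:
o = 688 (o = 520 + 168 = 688)
o² = 688² = 473344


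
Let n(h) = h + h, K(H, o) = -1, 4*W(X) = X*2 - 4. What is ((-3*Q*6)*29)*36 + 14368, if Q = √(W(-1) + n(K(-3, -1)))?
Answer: 14368 - 9396*I*√14 ≈ 14368.0 - 35157.0*I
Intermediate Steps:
W(X) = -1 + X/2 (W(X) = (X*2 - 4)/4 = (2*X - 4)/4 = (-4 + 2*X)/4 = -1 + X/2)
n(h) = 2*h
Q = I*√14/2 (Q = √((-1 + (½)*(-1)) + 2*(-1)) = √((-1 - ½) - 2) = √(-3/2 - 2) = √(-7/2) = I*√14/2 ≈ 1.8708*I)
((-3*Q*6)*29)*36 + 14368 = ((-3*I*√14/2*6)*29)*36 + 14368 = (-9*I*√14*29)*36 + 14368 = -261*I*√14*36 + 14368 = -9396*I*√14 + 14368 = 14368 - 9396*I*√14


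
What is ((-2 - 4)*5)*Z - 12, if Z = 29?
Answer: -882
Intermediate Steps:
((-2 - 4)*5)*Z - 12 = ((-2 - 4)*5)*29 - 12 = -6*5*29 - 12 = -30*29 - 12 = -870 - 12 = -882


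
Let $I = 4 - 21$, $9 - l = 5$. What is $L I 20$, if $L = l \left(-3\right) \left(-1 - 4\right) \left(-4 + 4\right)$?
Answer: $0$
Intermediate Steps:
$l = 4$ ($l = 9 - 5 = 4$)
$L = 0$ ($L = 4 \left(-3\right) \left(-1 - 4\right) \left(-4 + 4\right) = - 12 \left(\left(-5\right) 0\right) = \left(-12\right) 0 = 0$)
$I = -17$
$L I 20 = 0 \left(-17\right) 20 = 0 \cdot 20 = 0$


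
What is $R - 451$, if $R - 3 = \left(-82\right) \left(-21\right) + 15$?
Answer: $1289$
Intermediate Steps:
$R = 1740$ ($R = 3 + \left(\left(-82\right) \left(-21\right) + 15\right) = 3 + \left(1722 + 15\right) = 3 + 1737 = 1740$)
$R - 451 = 1740 - 451 = 1289$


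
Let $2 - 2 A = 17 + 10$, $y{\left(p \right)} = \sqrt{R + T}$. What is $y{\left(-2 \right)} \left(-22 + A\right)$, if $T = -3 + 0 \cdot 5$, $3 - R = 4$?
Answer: $- 69 i \approx - 69.0 i$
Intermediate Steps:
$R = -1$ ($R = 3 - 4 = -1$)
$T = -3$ ($T = -3 + 0 = -3$)
$y{\left(p \right)} = 2 i$ ($y{\left(p \right)} = \sqrt{-1 - 3} = \sqrt{-4} = 2 i$)
$A = - \frac{25}{2}$ ($A = 1 - \frac{17 + 10}{2} = 1 - \frac{27}{2} = - \frac{25}{2} \approx -12.5$)
$y{\left(-2 \right)} \left(-22 + A\right) = 2 i \left(-22 - \frac{25}{2}\right) = 2 i \left(- \frac{69}{2}\right) = - 69 i$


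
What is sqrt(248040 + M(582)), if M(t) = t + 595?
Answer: sqrt(249217) ≈ 499.22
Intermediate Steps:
M(t) = 595 + t
sqrt(248040 + M(582)) = sqrt(248040 + (595 + 582)) = sqrt(248040 + 1177) = sqrt(249217)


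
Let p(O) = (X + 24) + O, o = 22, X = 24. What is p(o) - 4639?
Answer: -4569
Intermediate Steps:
p(O) = 48 + O (p(O) = (24 + 24) + O = 48 + O)
p(o) - 4639 = (48 + 22) - 4639 = 70 - 4639 = -4569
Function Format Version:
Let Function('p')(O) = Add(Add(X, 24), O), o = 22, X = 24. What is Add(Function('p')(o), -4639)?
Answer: -4569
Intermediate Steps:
Function('p')(O) = Add(48, O) (Function('p')(O) = Add(Add(24, 24), O) = Add(48, O))
Add(Function('p')(o), -4639) = Add(Add(48, 22), -4639) = Add(70, -4639) = -4569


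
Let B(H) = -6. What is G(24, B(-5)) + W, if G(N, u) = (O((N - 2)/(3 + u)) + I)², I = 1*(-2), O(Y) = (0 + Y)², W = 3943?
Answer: 536539/81 ≈ 6623.9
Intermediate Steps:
O(Y) = Y²
I = -2
G(N, u) = (-2 + (-2 + N)²/(3 + u)²)² (G(N, u) = (((N - 2)/(3 + u))² - 2)² = (((-2 + N)/(3 + u))² - 2)² = ((-2 + N)²/(3 + u)² - 2)² = (-2 + (-2 + N)²/(3 + u)²)²)
G(24, B(-5)) + W = ((-2 + 24)² - 2*(3 - 6)²)²/(3 - 6)⁴ + 3943 = (22² - 2*(-3)²)²/(-3)⁴ + 3943 = (484 - 2*9)²/81 + 3943 = (484 - 18)²/81 + 3943 = (1/81)*466² + 3943 = (1/81)*217156 + 3943 = 217156/81 + 3943 = 536539/81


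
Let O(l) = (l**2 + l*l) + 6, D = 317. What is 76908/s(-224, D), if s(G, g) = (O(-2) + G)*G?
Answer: 6409/3920 ≈ 1.6349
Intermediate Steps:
O(l) = 6 + 2*l**2 (O(l) = (l**2 + l**2) + 6 = 2*l**2 + 6 = 6 + 2*l**2)
s(G, g) = G*(14 + G) (s(G, g) = ((6 + 2*(-2)**2) + G)*G = ((6 + 2*4) + G)*G = ((6 + 8) + G)*G = (14 + G)*G = G*(14 + G))
76908/s(-224, D) = 76908/((-224*(14 - 224))) = 76908/((-224*(-210))) = 76908/47040 = 76908*(1/47040) = 6409/3920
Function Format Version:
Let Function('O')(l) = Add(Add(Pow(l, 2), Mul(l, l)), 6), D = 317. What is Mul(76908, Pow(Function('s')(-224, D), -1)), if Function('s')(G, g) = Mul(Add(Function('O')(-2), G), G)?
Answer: Rational(6409, 3920) ≈ 1.6349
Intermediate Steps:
Function('O')(l) = Add(6, Mul(2, Pow(l, 2))) (Function('O')(l) = Add(Add(Pow(l, 2), Pow(l, 2)), 6) = Add(Mul(2, Pow(l, 2)), 6) = Add(6, Mul(2, Pow(l, 2))))
Function('s')(G, g) = Mul(G, Add(14, G)) (Function('s')(G, g) = Mul(Add(Add(6, Mul(2, Pow(-2, 2))), G), G) = Mul(Add(Add(6, Mul(2, 4)), G), G) = Mul(Add(Add(6, 8), G), G) = Mul(Add(14, G), G) = Mul(G, Add(14, G)))
Mul(76908, Pow(Function('s')(-224, D), -1)) = Mul(76908, Pow(Mul(-224, Add(14, -224)), -1)) = Mul(76908, Pow(Mul(-224, -210), -1)) = Mul(76908, Pow(47040, -1)) = Mul(76908, Rational(1, 47040)) = Rational(6409, 3920)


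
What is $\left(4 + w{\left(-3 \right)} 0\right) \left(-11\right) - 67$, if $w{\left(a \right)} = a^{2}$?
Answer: $-111$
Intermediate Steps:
$\left(4 + w{\left(-3 \right)} 0\right) \left(-11\right) - 67 = \left(4 + \left(-3\right)^{2} \cdot 0\right) \left(-11\right) - 67 = \left(4 + 9 \cdot 0\right) \left(-11\right) - 67 = \left(4 + 0\right) \left(-11\right) - 67 = 4 \left(-11\right) - 67 = -44 - 67 = -111$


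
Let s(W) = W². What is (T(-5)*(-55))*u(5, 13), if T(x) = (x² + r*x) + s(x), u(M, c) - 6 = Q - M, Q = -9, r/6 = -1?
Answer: 35200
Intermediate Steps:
r = -6 (r = 6*(-1) = -6)
u(M, c) = -3 - M (u(M, c) = 6 + (-9 - M) = -3 - M)
T(x) = -6*x + 2*x² (T(x) = (x² - 6*x) + x² = -6*x + 2*x²)
(T(-5)*(-55))*u(5, 13) = ((2*(-5)*(-3 - 5))*(-55))*(-3 - 1*5) = ((2*(-5)*(-8))*(-55))*(-3 - 5) = (80*(-55))*(-8) = -4400*(-8) = 35200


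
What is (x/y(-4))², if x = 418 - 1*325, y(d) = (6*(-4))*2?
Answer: 961/256 ≈ 3.7539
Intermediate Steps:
y(d) = -48 (y(d) = -24*2 = -48)
x = 93 (x = 418 - 325 = 93)
(x/y(-4))² = (93/(-48))² = (93*(-1/48))² = (-31/16)² = 961/256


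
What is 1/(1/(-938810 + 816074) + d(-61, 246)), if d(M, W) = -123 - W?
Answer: -122736/45289585 ≈ -0.0027100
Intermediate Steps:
1/(1/(-938810 + 816074) + d(-61, 246)) = 1/(1/(-938810 + 816074) + (-123 - 1*246)) = 1/(1/(-122736) + (-123 - 246)) = 1/(-1/122736 - 369) = 1/(-45289585/122736) = -122736/45289585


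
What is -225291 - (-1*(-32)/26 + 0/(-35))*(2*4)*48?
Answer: -2934927/13 ≈ -2.2576e+5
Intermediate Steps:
-225291 - (-1*(-32)/26 + 0/(-35))*(2*4)*48 = -225291 - (32*(1/26) + 0*(-1/35))*8*48 = -225291 - (16/13 + 0)*8*48 = -225291 - (16/13)*8*48 = -225291 - 128*48/13 = -225291 - 1*6144/13 = -225291 - 6144/13 = -2934927/13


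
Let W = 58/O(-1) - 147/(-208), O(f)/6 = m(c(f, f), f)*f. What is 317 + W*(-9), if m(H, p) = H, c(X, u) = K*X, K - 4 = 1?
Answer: 304969/1040 ≈ 293.24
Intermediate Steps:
K = 5 (K = 4 + 1 = 5)
c(X, u) = 5*X
O(f) = 30*f² (O(f) = 6*((5*f)*f) = 6*(5*f²) = 30*f²)
W = 8237/3120 (W = 58/((30*(-1)²)) - 147/(-208) = 58/((30*1)) - 147*(-1/208) = 58/30 + 147/208 = 58*(1/30) + 147/208 = 29/15 + 147/208 = 8237/3120 ≈ 2.6401)
317 + W*(-9) = 317 + (8237/3120)*(-9) = 317 - 24711/1040 = 304969/1040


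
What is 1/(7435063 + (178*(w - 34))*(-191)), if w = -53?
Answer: 1/10392889 ≈ 9.6220e-8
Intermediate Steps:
1/(7435063 + (178*(w - 34))*(-191)) = 1/(7435063 + (178*(-53 - 34))*(-191)) = 1/(7435063 + (178*(-87))*(-191)) = 1/(7435063 - 15486*(-191)) = 1/(7435063 + 2957826) = 1/10392889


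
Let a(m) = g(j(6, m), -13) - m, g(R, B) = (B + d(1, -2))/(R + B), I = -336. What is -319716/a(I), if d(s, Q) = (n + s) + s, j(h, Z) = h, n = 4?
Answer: -319716/337 ≈ -948.71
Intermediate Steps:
d(s, Q) = 4 + 2*s (d(s, Q) = (4 + s) + s = 4 + 2*s)
g(R, B) = (6 + B)/(B + R) (g(R, B) = (B + (4 + 2*1))/(R + B) = (B + (4 + 2))/(B + R) = (B + 6)/(B + R) = (6 + B)/(B + R))
a(m) = 1 - m (a(m) = (6 - 13)/(-13 + 6) - m = -7/(-7) - m = -1/7*(-7) - m = 1 - m)
-319716/a(I) = -319716/(1 - 1*(-336)) = -319716/(1 + 336) = -319716/337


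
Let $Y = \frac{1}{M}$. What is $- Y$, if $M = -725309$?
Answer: $\frac{1}{725309} \approx 1.3787 \cdot 10^{-6}$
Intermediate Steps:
$Y = - \frac{1}{725309}$ ($Y = \frac{1}{-725309} = - \frac{1}{725309} \approx -1.3787 \cdot 10^{-6}$)
$- Y = \left(-1\right) \left(- \frac{1}{725309}\right) = \frac{1}{725309}$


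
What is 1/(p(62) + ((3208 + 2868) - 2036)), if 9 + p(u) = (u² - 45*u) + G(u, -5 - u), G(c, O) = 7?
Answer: 1/5092 ≈ 0.00019639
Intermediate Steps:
p(u) = -2 + u² - 45*u (p(u) = -9 + ((u² - 45*u) + 7) = -9 + (7 + u² - 45*u) = -2 + u² - 45*u)
1/(p(62) + ((3208 + 2868) - 2036)) = 1/((-2 + 62² - 45*62) + ((3208 + 2868) - 2036)) = 1/((-2 + 3844 - 2790) + (6076 - 2036)) = 1/(1052 + 4040) = 1/5092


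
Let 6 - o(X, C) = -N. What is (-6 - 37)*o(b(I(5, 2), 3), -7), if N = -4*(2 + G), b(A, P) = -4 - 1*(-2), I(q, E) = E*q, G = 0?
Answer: 86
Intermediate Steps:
b(A, P) = -2 (b(A, P) = -4 + 2 = -2)
N = -8 (N = -4*(2 + 0) = -4*2 = -8)
o(X, C) = -2 (o(X, C) = 6 - (-1)*(-8) = 6 - 1*8 = 6 - 8 = -2)
(-6 - 37)*o(b(I(5, 2), 3), -7) = (-6 - 37)*(-2) = -43*(-2) = 86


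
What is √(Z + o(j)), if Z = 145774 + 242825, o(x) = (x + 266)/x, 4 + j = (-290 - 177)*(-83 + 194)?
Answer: √1044358320806894/51841 ≈ 623.38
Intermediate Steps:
j = -51841 (j = -4 + (-290 - 177)*(-83 + 194) = -4 - 467*111 = -4 - 51837 = -51841)
o(x) = (266 + x)/x
Z = 388599
√(Z + o(j)) = √(388599 + (266 - 51841)/(-51841)) = √(388599 - 1/51841*(-51575)) = √(388599 + 51575/51841) = √(20145412334/51841) = √1044358320806894/51841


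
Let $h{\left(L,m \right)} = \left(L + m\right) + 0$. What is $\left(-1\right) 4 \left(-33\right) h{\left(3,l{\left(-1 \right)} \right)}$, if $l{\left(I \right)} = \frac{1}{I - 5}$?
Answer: $374$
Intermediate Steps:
$l{\left(I \right)} = \frac{1}{-5 + I}$
$h{\left(L,m \right)} = L + m$
$\left(-1\right) 4 \left(-33\right) h{\left(3,l{\left(-1 \right)} \right)} = \left(-1\right) 4 \left(-33\right) \left(3 + \frac{1}{-5 - 1}\right) = \left(-4\right) \left(-33\right) \left(3 + \frac{1}{-6}\right) = 132 \left(3 - \frac{1}{6}\right) = 132 \cdot \frac{17}{6} = 374$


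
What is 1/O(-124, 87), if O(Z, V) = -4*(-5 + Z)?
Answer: 1/516 ≈ 0.0019380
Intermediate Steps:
O(Z, V) = 20 - 4*Z
1/O(-124, 87) = 1/(20 - 4*(-124)) = 1/(20 + 496) = 1/516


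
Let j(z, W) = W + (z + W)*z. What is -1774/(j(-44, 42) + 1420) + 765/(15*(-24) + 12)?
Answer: -300517/89900 ≈ -3.3428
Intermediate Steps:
j(z, W) = W + z*(W + z) (j(z, W) = W + (W + z)*z = W + z*(W + z))
-1774/(j(-44, 42) + 1420) + 765/(15*(-24) + 12) = -1774/((42 + (-44)² + 42*(-44)) + 1420) + 765/(15*(-24) + 12) = -1774/((42 + 1936 - 1848) + 1420) + 765/(-360 + 12) = -1774/(130 + 1420) + 765/(-348) = -1774/1550 + 765*(-1/348) = -1774*1/1550 - 255/116 = -887/775 - 255/116 = -300517/89900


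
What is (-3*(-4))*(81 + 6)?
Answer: 1044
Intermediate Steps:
(-3*(-4))*(81 + 6) = 12*87 = 1044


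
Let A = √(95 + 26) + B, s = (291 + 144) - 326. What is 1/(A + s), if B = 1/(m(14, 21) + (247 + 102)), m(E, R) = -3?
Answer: 346/41521 ≈ 0.0083331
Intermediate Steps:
s = 109 (s = 435 - 326 = 109)
B = 1/346 (B = 1/(-3 + (247 + 102)) = 1/(-3 + 349) = 1/346 ≈ 0.0028902)
A = 3807/346 (A = √(95 + 26) + 1/346 = √121 + 1/346 = 11 + 1/346 = 3807/346 ≈ 11.003)
1/(A + s) = 1/(3807/346 + 109) = 1/(41521/346) = 346/41521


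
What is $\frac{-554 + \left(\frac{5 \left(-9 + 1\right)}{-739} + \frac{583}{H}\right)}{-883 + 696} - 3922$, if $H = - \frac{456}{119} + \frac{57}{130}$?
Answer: $- \frac{28424848150870}{7254717921} \approx -3918.1$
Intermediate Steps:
$H = - \frac{52497}{15470}$ ($H = \left(-456\right) \frac{1}{119} + 57 \cdot \frac{1}{130} = - \frac{456}{119} + \frac{57}{130} = - \frac{52497}{15470} \approx -3.3935$)
$\frac{-554 + \left(\frac{5 \left(-9 + 1\right)}{-739} + \frac{583}{H}\right)}{-883 + 696} - 3922 = \frac{-554 + \left(\frac{5 \left(-9 + 1\right)}{-739} + \frac{583}{- \frac{52497}{15470}}\right)}{-883 + 696} - 3922 = \frac{-554 + \left(5 \left(-8\right) \left(- \frac{1}{739}\right) + 583 \left(- \frac{15470}{52497}\right)\right)}{-187} - 3922 = \left(-554 - \frac{6662948510}{38795283}\right) \left(- \frac{1}{187}\right) - 3922 = \left(- \frac{28155535292}{38795283}\right) \left(- \frac{1}{187}\right) - 3922 = \frac{28155535292}{7254717921} - 3922 = - \frac{28424848150870}{7254717921}$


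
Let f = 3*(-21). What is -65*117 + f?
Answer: -7668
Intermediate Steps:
f = -63
-65*117 + f = -65*117 - 63 = -7605 - 63 = -7668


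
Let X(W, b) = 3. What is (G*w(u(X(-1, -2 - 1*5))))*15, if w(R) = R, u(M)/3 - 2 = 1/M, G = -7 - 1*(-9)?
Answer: 210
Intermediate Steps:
G = 2 (G = -7 + 9 = 2)
u(M) = 6 + 3/M
(G*w(u(X(-1, -2 - 1*5))))*15 = (2*(6 + 3/3))*15 = (2*(6 + 3*(1/3)))*15 = (2*(6 + 1))*15 = (2*7)*15 = 14*15 = 210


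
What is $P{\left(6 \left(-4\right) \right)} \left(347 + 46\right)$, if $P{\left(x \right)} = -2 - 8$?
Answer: $-3930$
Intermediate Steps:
$P{\left(x \right)} = -10$
$P{\left(6 \left(-4\right) \right)} \left(347 + 46\right) = - 10 \left(347 + 46\right) = \left(-10\right) 393 = -3930$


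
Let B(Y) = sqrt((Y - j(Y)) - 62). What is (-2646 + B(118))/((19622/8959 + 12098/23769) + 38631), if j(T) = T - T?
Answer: -563456362266/8226909902501 + 425892942*sqrt(14)/8226909902501 ≈ -0.068296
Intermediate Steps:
j(T) = 0
B(Y) = sqrt(-62 + Y) (B(Y) = sqrt((Y - 1*0) - 62) = sqrt((Y + 0) - 62) = sqrt(Y - 62) = sqrt(-62 + Y))
(-2646 + B(118))/((19622/8959 + 12098/23769) + 38631) = (-2646 + sqrt(-62 + 118))/((19622/8959 + 12098/23769) + 38631) = (-2646 + sqrt(56))/((19622*(1/8959) + 12098*(1/23769)) + 38631) = (-2646 + 2*sqrt(14))/((19622/8959 + 12098/23769) + 38631) = (-2646 + 2*sqrt(14))/(574781300/212946471 + 38631) = (-2646 + 2*sqrt(14))/(8226909902501/212946471) = (-2646 + 2*sqrt(14))*(212946471/8226909902501) = -563456362266/8226909902501 + 425892942*sqrt(14)/8226909902501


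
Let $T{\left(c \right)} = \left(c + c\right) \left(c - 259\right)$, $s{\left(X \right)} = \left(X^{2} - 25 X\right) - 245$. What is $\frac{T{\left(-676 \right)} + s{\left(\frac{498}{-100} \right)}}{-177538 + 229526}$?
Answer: $\frac{3160060751}{129970000} \approx 24.314$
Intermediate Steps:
$s{\left(X \right)} = -245 + X^{2} - 25 X$
$T{\left(c \right)} = 2 c \left(-259 + c\right)$
$\frac{T{\left(-676 \right)} + s{\left(\frac{498}{-100} \right)}}{-177538 + 229526} = \frac{2 \left(-676\right) \left(-259 - 676\right) - \left(245 - \frac{62001}{2500} + 25 \cdot 498 \frac{1}{-100}\right)}{-177538 + 229526} = \frac{2 \left(-676\right) \left(-935\right) - \left(245 - \frac{62001}{2500} + 25 \cdot 498 \left(- \frac{1}{100}\right)\right)}{51988} = \left(1264120 - \left(\frac{241}{2} - \frac{62001}{2500}\right)\right) \frac{1}{51988} = \left(1264120 + \left(-245 + \frac{62001}{2500} + \frac{249}{2}\right)\right) \frac{1}{51988} = \left(1264120 - \frac{239249}{2500}\right) \frac{1}{51988} = \frac{3160060751}{2500} \cdot \frac{1}{51988} = \frac{3160060751}{129970000}$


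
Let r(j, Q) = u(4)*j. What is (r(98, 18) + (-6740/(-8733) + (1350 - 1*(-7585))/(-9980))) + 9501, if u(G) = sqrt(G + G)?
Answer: 165610424237/17431068 + 196*sqrt(2) ≈ 9778.1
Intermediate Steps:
u(G) = sqrt(2)*sqrt(G) (u(G) = sqrt(2*G) = sqrt(2)*sqrt(G))
r(j, Q) = 2*j*sqrt(2) (r(j, Q) = (sqrt(2)*sqrt(4))*j = (sqrt(2)*2)*j = (2*sqrt(2))*j = 2*j*sqrt(2))
(r(98, 18) + (-6740/(-8733) + (1350 - 1*(-7585))/(-9980))) + 9501 = (2*98*sqrt(2) + (-6740/(-8733) + (1350 - 1*(-7585))/(-9980))) + 9501 = (196*sqrt(2) + (-6740*(-1/8733) + (1350 + 7585)*(-1/9980))) + 9501 = (196*sqrt(2) + (6740/8733 + 8935*(-1/9980))) + 9501 = (196*sqrt(2) + (6740/8733 - 1787/1996)) + 9501 = (196*sqrt(2) - 2152831/17431068) + 9501 = (-2152831/17431068 + 196*sqrt(2)) + 9501 = 165610424237/17431068 + 196*sqrt(2)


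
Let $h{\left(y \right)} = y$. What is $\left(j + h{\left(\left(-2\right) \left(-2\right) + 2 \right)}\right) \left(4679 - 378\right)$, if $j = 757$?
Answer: $3281663$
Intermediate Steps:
$\left(j + h{\left(\left(-2\right) \left(-2\right) + 2 \right)}\right) \left(4679 - 378\right) = \left(757 + \left(\left(-2\right) \left(-2\right) + 2\right)\right) \left(4679 - 378\right) = \left(757 + \left(4 + 2\right)\right) 4301 = \left(757 + 6\right) 4301 = 763 \cdot 4301 = 3281663$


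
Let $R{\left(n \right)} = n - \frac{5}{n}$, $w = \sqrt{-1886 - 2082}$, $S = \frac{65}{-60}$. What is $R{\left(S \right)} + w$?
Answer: $\frac{551}{156} + 8 i \sqrt{62} \approx 3.5321 + 62.992 i$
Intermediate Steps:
$S = - \frac{13}{12}$ ($S = 65 \left(- \frac{1}{60}\right) = - \frac{13}{12} \approx -1.0833$)
$w = 8 i \sqrt{62}$ ($w = \sqrt{-3968} = 8 i \sqrt{62} \approx 62.992 i$)
$R{\left(n \right)} = n - \frac{5}{n}$
$R{\left(S \right)} + w = \left(- \frac{13}{12} - \frac{5}{- \frac{13}{12}}\right) + 8 i \sqrt{62} = \left(- \frac{13}{12} - - \frac{60}{13}\right) + 8 i \sqrt{62} = \left(- \frac{13}{12} + \frac{60}{13}\right) + 8 i \sqrt{62} = \frac{551}{156} + 8 i \sqrt{62}$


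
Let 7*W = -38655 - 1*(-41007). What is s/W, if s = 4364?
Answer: 1091/84 ≈ 12.988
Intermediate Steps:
W = 336 (W = (-38655 - 1*(-41007))/7 = (-38655 + 41007)/7 = (⅐)*2352 = 336)
s/W = 4364/336 = 4364*(1/336) = 1091/84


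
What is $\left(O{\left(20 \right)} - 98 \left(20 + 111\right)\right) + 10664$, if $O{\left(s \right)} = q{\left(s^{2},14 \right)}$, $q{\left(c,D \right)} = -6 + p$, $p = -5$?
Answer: $-2185$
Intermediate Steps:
$q{\left(c,D \right)} = -11$ ($q{\left(c,D \right)} = -6 - 5 = -11$)
$O{\left(s \right)} = -11$
$\left(O{\left(20 \right)} - 98 \left(20 + 111\right)\right) + 10664 = \left(-11 - 98 \left(20 + 111\right)\right) + 10664 = \left(-11 - 12838\right) + 10664 = -12849 + 10664 = -2185$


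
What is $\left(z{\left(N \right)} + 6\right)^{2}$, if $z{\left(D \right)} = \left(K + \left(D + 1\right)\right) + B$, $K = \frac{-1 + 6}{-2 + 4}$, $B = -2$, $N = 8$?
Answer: $\frac{961}{4} \approx 240.25$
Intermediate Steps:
$K = \frac{5}{2} \approx 2.5$
$z{\left(D \right)} = \frac{3}{2} + D$ ($z{\left(D \right)} = \left(\frac{5}{2} + \left(D + 1\right)\right) - 2 = \left(\frac{5}{2} + \left(1 + D\right)\right) - 2 = \left(\frac{7}{2} + D\right) - 2 = \frac{3}{2} + D$)
$\left(z{\left(N \right)} + 6\right)^{2} = \left(\left(\frac{3}{2} + 8\right) + 6\right)^{2} = \left(\frac{19}{2} + 6\right)^{2} = \left(\frac{31}{2}\right)^{2} = \frac{961}{4}$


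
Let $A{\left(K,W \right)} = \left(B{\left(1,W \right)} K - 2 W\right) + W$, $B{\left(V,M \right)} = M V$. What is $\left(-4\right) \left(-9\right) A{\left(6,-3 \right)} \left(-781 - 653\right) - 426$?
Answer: $773934$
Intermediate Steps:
$A{\left(K,W \right)} = - W + K W$ ($A{\left(K,W \right)} = \left(W 1 K - 2 W\right) + W = \left(W K - 2 W\right) + W = \left(K W - 2 W\right) + W = \left(- 2 W + K W\right) + W = - W + K W$)
$\left(-4\right) \left(-9\right) A{\left(6,-3 \right)} \left(-781 - 653\right) - 426 = \left(-4\right) \left(-9\right) \left(- 3 \left(-1 + 6\right)\right) \left(-781 - 653\right) - 426 = 36 \left(\left(-3\right) 5\right) \left(-1434\right) - 426 = 36 \left(-15\right) \left(-1434\right) - 426 = \left(-540\right) \left(-1434\right) - 426 = 774360 - 426 = 773934$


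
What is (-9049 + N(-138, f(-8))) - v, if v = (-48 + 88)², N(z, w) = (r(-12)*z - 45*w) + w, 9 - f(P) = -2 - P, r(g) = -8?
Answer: -9677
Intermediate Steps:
f(P) = 11 + P (f(P) = 9 - (-2 - P) = 9 + (2 + P) = 11 + P)
N(z, w) = -44*w - 8*z (N(z, w) = (-8*z - 45*w) + w = (-45*w - 8*z) + w = -44*w - 8*z)
v = 1600 (v = 40² = 1600)
(-9049 + N(-138, f(-8))) - v = (-9049 + (-44*(11 - 8) - 8*(-138))) - 1*1600 = (-9049 + (-44*3 + 1104)) - 1600 = (-9049 + (-132 + 1104)) - 1600 = (-9049 + 972) - 1600 = -8077 - 1600 = -9677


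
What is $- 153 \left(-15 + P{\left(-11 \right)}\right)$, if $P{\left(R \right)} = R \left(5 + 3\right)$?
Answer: $15759$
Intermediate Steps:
$P{\left(R \right)} = 8 R$ ($P{\left(R \right)} = R 8 = 8 R$)
$- 153 \left(-15 + P{\left(-11 \right)}\right) = - 153 \left(-15 + 8 \left(-11\right)\right) = - 153 \left(-15 - 88\right) = \left(-153\right) \left(-103\right) = 15759$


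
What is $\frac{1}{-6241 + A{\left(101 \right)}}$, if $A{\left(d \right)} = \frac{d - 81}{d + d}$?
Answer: $- \frac{101}{630331} \approx -0.00016023$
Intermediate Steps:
$A{\left(d \right)} = \frac{-81 + d}{2 d}$
$\frac{1}{-6241 + A{\left(101 \right)}} = \frac{1}{-6241 + \frac{-81 + 101}{2 \cdot 101}} = \frac{1}{-6241 + \frac{1}{2} \cdot \frac{1}{101} \cdot 20} = \frac{1}{-6241 + \frac{10}{101}} = \frac{1}{- \frac{630331}{101}} = - \frac{101}{630331}$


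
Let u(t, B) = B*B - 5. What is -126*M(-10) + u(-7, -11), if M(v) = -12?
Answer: 1628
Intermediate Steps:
u(t, B) = -5 + B² (u(t, B) = B² - 5 = -5 + B²)
-126*M(-10) + u(-7, -11) = -126*(-12) + (-5 + (-11)²) = 1512 + (-5 + 121) = 1512 + 116 = 1628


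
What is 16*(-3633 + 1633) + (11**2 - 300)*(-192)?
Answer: 2368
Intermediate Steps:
16*(-3633 + 1633) + (11**2 - 300)*(-192) = 16*(-2000) + (121 - 300)*(-192) = -32000 - 179*(-192) = -32000 + 34368 = 2368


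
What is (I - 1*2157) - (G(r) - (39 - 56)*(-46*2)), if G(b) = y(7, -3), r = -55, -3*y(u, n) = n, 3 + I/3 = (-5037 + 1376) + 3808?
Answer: -162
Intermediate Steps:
I = 432 (I = -9 + 3*((-5037 + 1376) + 3808) = -9 + 3*(-3661 + 3808) = -9 + 3*147 = -9 + 441 = 432)
y(u, n) = -n/3
G(b) = 1 (G(b) = -⅓*(-3) = 1)
(I - 1*2157) - (G(r) - (39 - 56)*(-46*2)) = (432 - 1*2157) - (1 - (39 - 56)*(-46*2)) = (432 - 2157) - (1 - (-17)*(-92)) = -1725 - (1 - 1*1564) = -1725 - (1 - 1564) = -1725 - 1*(-1563) = -1725 + 1563 = -162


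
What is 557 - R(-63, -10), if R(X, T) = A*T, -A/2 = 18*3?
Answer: -523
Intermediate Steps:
A = -108 (A = -36*3 = -2*54 = -108)
R(X, T) = -108*T
557 - R(-63, -10) = 557 - (-108)*(-10) = 557 - 1*1080 = 557 - 1080 = -523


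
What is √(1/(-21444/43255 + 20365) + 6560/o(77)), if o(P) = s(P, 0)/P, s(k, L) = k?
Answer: 3*√565563859984314397785/880866631 ≈ 80.994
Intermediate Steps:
o(P) = 1 (o(P) = P/P = 1)
√(1/(-21444/43255 + 20365) + 6560/o(77)) = √(1/(-21444/43255 + 20365) + 6560/1) = √(1/(-21444*1/43255 + 20365) + 6560*1) = √(1/(-21444/43255 + 20365) + 6560) = √(1/(880866631/43255) + 6560) = √(43255/880866631 + 6560) = √(5778485142615/880866631) = 3*√565563859984314397785/880866631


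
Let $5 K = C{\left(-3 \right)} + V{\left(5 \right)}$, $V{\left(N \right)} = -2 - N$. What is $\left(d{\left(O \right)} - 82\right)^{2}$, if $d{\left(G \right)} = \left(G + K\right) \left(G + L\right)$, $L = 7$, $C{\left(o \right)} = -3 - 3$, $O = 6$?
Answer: $\frac{35721}{25} \approx 1428.8$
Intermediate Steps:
$C{\left(o \right)} = -6$
$K = - \frac{13}{5}$ ($K = \frac{-6 - 7}{5} = \frac{1}{5} \left(-13\right) = - \frac{13}{5} \approx -2.6$)
$d{\left(G \right)} = \left(7 + G\right) \left(- \frac{13}{5} + G\right)$ ($d{\left(G \right)} = \left(G - \frac{13}{5}\right) \left(G + 7\right) = \left(- \frac{13}{5} + G\right) \left(7 + G\right) = \left(7 + G\right) \left(- \frac{13}{5} + G\right)$)
$\left(d{\left(O \right)} - 82\right)^{2} = \left(\left(- \frac{91}{5} + 6^{2} + \frac{22}{5} \cdot 6\right) - 82\right)^{2} = \left(\left(- \frac{91}{5} + 36 + \frac{132}{5}\right) - 82\right)^{2} = \left(\frac{221}{5} - 82\right)^{2} = \left(- \frac{189}{5}\right)^{2} = \frac{35721}{25}$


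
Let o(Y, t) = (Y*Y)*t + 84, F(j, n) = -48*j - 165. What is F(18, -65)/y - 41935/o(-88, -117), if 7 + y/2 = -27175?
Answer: 200749456/3078239181 ≈ 0.065216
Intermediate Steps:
F(j, n) = -165 - 48*j
y = -54364 (y = -14 + 2*(-27175) = -14 - 54350 = -54364)
o(Y, t) = 84 + t*Y² (o(Y, t) = Y²*t + 84 = t*Y² + 84 = 84 + t*Y²)
F(18, -65)/y - 41935/o(-88, -117) = (-165 - 48*18)/(-54364) - 41935/(84 - 117*(-88)²) = (-165 - 864)*(-1/54364) - 41935/(84 - 117*7744) = -1029*(-1/54364) - 41935/(84 - 906048) = 1029/54364 - 41935/(-905964) = 1029/54364 - 41935*(-1/905964) = 1029/54364 + 41935/905964 = 200749456/3078239181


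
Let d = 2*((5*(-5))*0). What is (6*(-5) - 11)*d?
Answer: 0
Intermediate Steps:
d = 0 (d = 2*(-25*0) = 2*0 = 0)
(6*(-5) - 11)*d = (6*(-5) - 11)*0 = (-30 - 11)*0 = -41*0 = 0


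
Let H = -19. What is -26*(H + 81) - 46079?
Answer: -47691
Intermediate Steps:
-26*(H + 81) - 46079 = -26*(-19 + 81) - 46079 = -26*62 - 46079 = -1612 - 46079 = -47691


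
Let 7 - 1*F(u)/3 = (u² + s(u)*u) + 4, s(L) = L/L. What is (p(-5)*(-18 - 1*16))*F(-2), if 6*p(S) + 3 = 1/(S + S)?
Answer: 527/10 ≈ 52.700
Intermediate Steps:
s(L) = 1
p(S) = -½ + 1/(12*S) (p(S) = -½ + 1/(6*(S + S)) = -½ + 1/(6*((2*S))) = -½ + (1/(2*S))/6 = -½ + 1/(12*S))
F(u) = 9 - 3*u - 3*u² (F(u) = 21 - 3*((u² + 1*u) + 4) = 21 - 3*((u² + u) + 4) = 21 - 3*((u + u²) + 4) = 21 - 3*(4 + u + u²) = 21 + (-12 - 3*u - 3*u²) = 9 - 3*u - 3*u²)
(p(-5)*(-18 - 1*16))*F(-2) = (((1/12)*(1 - 6*(-5))/(-5))*(-18 - 1*16))*(9 - 3*(-2) - 3*(-2)²) = (((1/12)*(-⅕)*(1 + 30))*(-18 - 16))*(9 + 6 - 3*4) = (((1/12)*(-⅕)*31)*(-34))*(9 + 6 - 12) = -31/60*(-34)*3 = (527/30)*3 = 527/10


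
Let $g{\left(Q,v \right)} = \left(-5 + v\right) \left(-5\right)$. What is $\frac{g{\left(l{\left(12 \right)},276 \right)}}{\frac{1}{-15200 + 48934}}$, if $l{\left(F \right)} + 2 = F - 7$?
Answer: $-45709570$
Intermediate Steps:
$l{\left(F \right)} = -9 + F$ ($l{\left(F \right)} = -2 + \left(F - 7\right) = -2 + \left(-7 + F\right) = -9 + F$)
$g{\left(Q,v \right)} = 25 - 5 v$
$\frac{g{\left(l{\left(12 \right)},276 \right)}}{\frac{1}{-15200 + 48934}} = \frac{25 - 1380}{\frac{1}{-15200 + 48934}} = \frac{25 - 1380}{\frac{1}{33734}} = - 1355 \frac{1}{\frac{1}{33734}} = \left(-1355\right) 33734 = -45709570$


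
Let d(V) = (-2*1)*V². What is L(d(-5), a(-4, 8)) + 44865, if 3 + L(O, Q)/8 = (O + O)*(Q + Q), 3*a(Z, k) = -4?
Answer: 140923/3 ≈ 46974.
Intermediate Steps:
a(Z, k) = -4/3 (a(Z, k) = (⅓)*(-4) = -4/3)
d(V) = -2*V²
L(O, Q) = -24 + 32*O*Q (L(O, Q) = -24 + 8*((O + O)*(Q + Q)) = -24 + 8*((2*O)*(2*Q)) = -24 + 8*(4*O*Q) = -24 + 32*O*Q)
L(d(-5), a(-4, 8)) + 44865 = (-24 + 32*(-2*(-5)²)*(-4/3)) + 44865 = (-24 + 32*(-2*25)*(-4/3)) + 44865 = (-24 + 32*(-50)*(-4/3)) + 44865 = (-24 + 6400/3) + 44865 = 6328/3 + 44865 = 140923/3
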